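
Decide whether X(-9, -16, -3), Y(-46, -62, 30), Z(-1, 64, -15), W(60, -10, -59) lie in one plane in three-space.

Yes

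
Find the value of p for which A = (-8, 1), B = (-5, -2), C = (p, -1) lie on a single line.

Collinearity: (C − A) must be parallel to (B − A) = (3, -3).
Cross-multiplying the components: (p − (-8))·(-3) = (-2)·(3).
Solving gives p = -6.

-6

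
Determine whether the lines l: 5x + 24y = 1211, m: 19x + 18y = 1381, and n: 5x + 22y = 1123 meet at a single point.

Yes

Intersecting l and m: solving the 2×2 system gives (x, y) = (31, 44).
Substitute into n: (5)(31) + (22)(44) = 1123.
This equals 1123, so (31, 44) lies on all three lines and they are concurrent.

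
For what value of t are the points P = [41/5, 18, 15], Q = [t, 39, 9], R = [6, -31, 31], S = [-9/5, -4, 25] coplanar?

Coplanarity ⇔ det[PQ; PR; PS] = 0.
Expanding, this is linear in t: (-138)t + (4416/5) = 0.
So t = 32/5.

32/5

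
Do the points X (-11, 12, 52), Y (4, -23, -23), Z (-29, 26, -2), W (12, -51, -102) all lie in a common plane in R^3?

No

A normal to the plane through X, Y, Z is n = XY × XZ = (2940, 2160, -420).
The plane has equation n·P = -28260. For W: n·W = -32040.
-32040 ≠ -28260, so W is off the plane.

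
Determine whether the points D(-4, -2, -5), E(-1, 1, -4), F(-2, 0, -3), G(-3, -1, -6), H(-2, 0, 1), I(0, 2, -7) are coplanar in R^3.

Yes

The plane through D, E, F has normal n = DE × DF = (4, -4, 0) and equation n·P = -8.
Checking the remaining points: n·G = -8, n·H = -8, n·I = -8.
All equal -8, so all 6 points lie in one plane.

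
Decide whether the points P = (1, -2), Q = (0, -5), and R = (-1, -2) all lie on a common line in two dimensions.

PQ = (-1, -3), PR = (-2, 0).
If collinear, PR would be a scalar multiple of PQ. But (-1)·(0) ≠ (-3)·(-2) (difference -6), so they are not parallel; the points are not collinear.

No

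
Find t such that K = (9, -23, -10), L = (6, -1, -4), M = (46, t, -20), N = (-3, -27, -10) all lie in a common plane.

-49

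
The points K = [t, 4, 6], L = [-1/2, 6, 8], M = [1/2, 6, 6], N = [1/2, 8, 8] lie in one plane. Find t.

The points are coplanar iff KL · (KM × KN) = 0.
Expanding, this is linear in t: (-4)t + (-2) = 0.
So t = -1/2.

-1/2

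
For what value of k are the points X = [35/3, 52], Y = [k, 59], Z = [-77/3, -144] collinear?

The three points are collinear iff det[XY; XZ] = 0.
This determinant is linear in k: (-196)k + (2548) = 0, so k = 13.

13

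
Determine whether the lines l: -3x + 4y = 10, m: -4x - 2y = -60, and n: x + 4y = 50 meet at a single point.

Lines aᵢx + bᵢy = cᵢ with pairwise distinct directions are concurrent exactly when det[aᵢ bᵢ cᵢ] = 0.
Here the determinant is 0.
It vanishes, so the lines are concurrent at (10, 10).

Yes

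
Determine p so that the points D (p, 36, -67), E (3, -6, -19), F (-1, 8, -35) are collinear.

Collinearity requires DE × DF = 0; each component is linear in p.
The y-component gives (-16)p + (-144) = 0, so p = -9.
The remaining components then also vanish.

-9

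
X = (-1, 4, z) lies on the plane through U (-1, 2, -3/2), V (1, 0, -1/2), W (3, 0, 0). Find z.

-2

The plane through U, V, W has equation −1x + 1y + 4z = -3.
Substituting X: (4)z + (5) = -3, so z = -2.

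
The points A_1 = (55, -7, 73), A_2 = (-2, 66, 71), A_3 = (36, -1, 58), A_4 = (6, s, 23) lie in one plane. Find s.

Normal to plane A_1A_2A_3: n = (-1083, -817, 1045); plane equation n·P = 22439.
Requiring n·A_4 = 22439: (-817)s + (17537) = 22439.
So s = -6.

-6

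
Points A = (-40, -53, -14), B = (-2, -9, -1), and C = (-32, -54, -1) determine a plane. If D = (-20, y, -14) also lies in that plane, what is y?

-23

A normal to the plane is n = AB × AC = (585, -390, -390).
D lies in the plane iff n · AD = 0.
This gives (-390)y + (-8970) = 0, so y = -23.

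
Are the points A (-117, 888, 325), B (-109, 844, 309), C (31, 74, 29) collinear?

Yes

AB = (8, -44, -16), AC = (148, -814, -296).
Each component of AC is 37/2 times the corresponding component of AB, so AC = 37/2·AB and the points are collinear.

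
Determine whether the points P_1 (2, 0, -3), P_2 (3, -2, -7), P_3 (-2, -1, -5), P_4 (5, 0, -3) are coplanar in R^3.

Yes

A normal to the plane through P_1, P_2, P_3 is n = P_1P_2 × P_1P_3 = (0, 18, -9).
The plane has equation n·P = 27. For P_4: n·P_4 = 27.
Equal, so P_4 lies in the plane and all four are coplanar.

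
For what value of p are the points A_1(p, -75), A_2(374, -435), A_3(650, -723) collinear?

The three points are collinear iff det[A_1A_2; A_1A_3] = 0.
This determinant is linear in p: (288)p + (-8352) = 0, so p = 29.

29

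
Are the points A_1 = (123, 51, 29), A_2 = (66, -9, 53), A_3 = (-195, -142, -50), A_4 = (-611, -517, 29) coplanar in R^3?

With A_1 as base: A_1A_2 = (-57, -60, 24), A_1A_3 = (-318, -193, -79), A_1A_4 = (-734, -568, 0).
A_1A_3 × A_1A_4 = (-44872, 57986, 38962).
A_1A_2 · (A_1A_3 × A_1A_4) = 13632.
Since 13632 ≠ 0, the four points are not coplanar.

No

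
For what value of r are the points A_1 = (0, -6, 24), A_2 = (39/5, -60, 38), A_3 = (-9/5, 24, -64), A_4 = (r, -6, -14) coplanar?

Coplanarity ⇔ det[A_1A_2; A_1A_3; A_1A_4] = 0.
Expanding, this is linear in r: (4332)r + (-25992/5) = 0.
So r = 6/5.

6/5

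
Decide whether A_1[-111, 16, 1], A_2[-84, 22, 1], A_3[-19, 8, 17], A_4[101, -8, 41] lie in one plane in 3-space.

Yes

With A_1 as base: A_1A_2 = (27, 6, 0), A_1A_3 = (92, -8, 16), A_1A_4 = (212, -24, 40).
A_1A_3 × A_1A_4 = (64, -288, -512).
A_1A_2 · (A_1A_3 × A_1A_4) = 0.
The scalar triple product vanishes, so the four points are coplanar.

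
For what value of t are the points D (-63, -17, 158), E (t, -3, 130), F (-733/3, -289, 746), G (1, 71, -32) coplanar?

-7/3

Coplanarity ⇔ det[DE; DF; DG] = 0.
Expanding, this is linear in t: (-64)t + (-448/3) = 0.
So t = -7/3.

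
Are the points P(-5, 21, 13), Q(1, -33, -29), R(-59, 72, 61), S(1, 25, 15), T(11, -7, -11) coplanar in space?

Yes

The plane through P, Q, R has normal n = PQ × PR = (-450, 1980, -2610) and equation n·X = 9900.
Checking the remaining points: n·S = 9900, n·T = 9900.
All equal 9900, so all 5 points lie in one plane.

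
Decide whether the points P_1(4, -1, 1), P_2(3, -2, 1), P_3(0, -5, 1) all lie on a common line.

Yes

P_1P_2 = (-1, -1, 0), P_1P_3 = (-4, -4, 0).
P_1P_2 × P_1P_3 = (0, 0, 0).
The cross product vanishes, so the three points are collinear.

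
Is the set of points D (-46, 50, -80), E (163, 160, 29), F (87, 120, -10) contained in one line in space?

No

DE = (209, 110, 109), DF = (133, 70, 70).
Comparing components 2 and 3: (110)(70) − (109)(70) = 70 ≠ 0, so DE and DF are not parallel and the points are not collinear.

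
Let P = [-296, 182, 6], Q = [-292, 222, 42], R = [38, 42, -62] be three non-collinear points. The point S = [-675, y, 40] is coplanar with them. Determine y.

292

A normal to the plane is n = PQ × PR = (2320, 12296, -13920).
S lies in the plane iff n · PS = 0.
This gives (12296)y + (-3590432) = 0, so y = 292.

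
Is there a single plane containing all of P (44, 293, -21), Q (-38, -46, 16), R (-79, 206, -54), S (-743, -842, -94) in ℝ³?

With P as base: PQ = (-82, -339, 37), PR = (-123, -87, -33), PS = (-787, -1135, -73).
PR × PS = (-31104, 16992, 71136).
PQ · (PR × PS) = -577728.
Since -577728 ≠ 0, the four points are not coplanar.

No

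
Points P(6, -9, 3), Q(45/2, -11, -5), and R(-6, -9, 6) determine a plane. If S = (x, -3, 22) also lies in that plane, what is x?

-47/2

A normal to the plane is n = PQ × PR = (-6, 93/2, -24).
S lies in the plane iff n · PS = 0.
This gives (-6)x + (-141) = 0, so x = -47/2.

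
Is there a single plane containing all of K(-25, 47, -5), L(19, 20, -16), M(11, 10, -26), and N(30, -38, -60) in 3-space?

The four points are coplanar iff the 3×3 determinant with rows KL, KM, KN is zero.
Rows: (44, -27, -11), (36, -37, -21), (55, -85, -55).
Expanding along the first row: (44)(250) − (-27)(-825) + (-11)(-1025) = 0.
Zero determinant ⇒ coplanar.

Yes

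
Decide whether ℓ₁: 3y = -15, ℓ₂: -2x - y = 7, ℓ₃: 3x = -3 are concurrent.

Lines aᵢx + bᵢy = cᵢ with pairwise distinct directions are concurrent exactly when det[aᵢ bᵢ cᵢ] = 0.
Here the determinant is 0.
It vanishes, so the lines are concurrent at (-1, -5).

Yes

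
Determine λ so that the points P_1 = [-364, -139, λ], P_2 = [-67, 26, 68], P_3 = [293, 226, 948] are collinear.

Collinearity requires P_1P_2 × P_1P_3 = 0; each component is linear in λ.
The x-component gives (200)λ + (131600) = 0, so λ = -658.
The remaining components then also vanish.

-658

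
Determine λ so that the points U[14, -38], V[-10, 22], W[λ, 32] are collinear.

The three points are collinear iff det[UV; UW] = 0.
This determinant is linear in λ: (-60)λ + (-840) = 0, so λ = -14.

-14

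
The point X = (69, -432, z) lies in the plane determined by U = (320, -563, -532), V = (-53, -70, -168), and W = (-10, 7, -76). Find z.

-488

The plane through U, V, W has equation 17328x + 49968y − 49920z = 3970416.
Substituting X: (-49920)z + (-20390544) = 3970416, so z = -488.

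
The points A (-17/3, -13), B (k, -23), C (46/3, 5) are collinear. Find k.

-52/3

Collinearity: (B − A) must be parallel to (C − A) = (21, 18).
Cross-multiplying the components: (k − (-17/3))·(18) = (-10)·(21).
Solving gives k = -52/3.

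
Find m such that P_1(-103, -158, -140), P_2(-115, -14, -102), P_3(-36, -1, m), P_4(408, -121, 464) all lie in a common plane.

-6

Coplanarity ⇔ det[P_1P_2; P_1P_3; P_1P_4] = 0.
Expanding, this is linear in m: (74028)m + (444168) = 0.
So m = -6.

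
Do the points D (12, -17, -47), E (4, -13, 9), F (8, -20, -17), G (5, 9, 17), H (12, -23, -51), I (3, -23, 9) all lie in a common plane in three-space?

The plane through D, E, F has normal n = DE × DF = (288, 16, 40) and equation n·P = 1304.
Checking the remaining points: n·G = 2264, n·H = 1048, n·I = 856.
Since n·G = 2264 ≠ 1304, G is off the plane and the points are not all coplanar.

No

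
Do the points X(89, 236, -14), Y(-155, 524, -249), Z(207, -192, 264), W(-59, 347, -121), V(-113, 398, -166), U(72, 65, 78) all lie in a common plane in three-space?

No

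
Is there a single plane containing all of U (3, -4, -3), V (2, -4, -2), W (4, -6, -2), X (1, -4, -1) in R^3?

Yes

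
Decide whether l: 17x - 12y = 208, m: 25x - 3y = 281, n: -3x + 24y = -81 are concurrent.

No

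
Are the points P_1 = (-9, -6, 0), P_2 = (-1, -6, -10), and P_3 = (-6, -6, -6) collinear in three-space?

P_1P_2 = (8, 0, -10), P_1P_3 = (3, 0, -6).
P_1P_2 × P_1P_3 = (0, 18, 0).
The cross product is nonzero, so the points do not lie on one line.

No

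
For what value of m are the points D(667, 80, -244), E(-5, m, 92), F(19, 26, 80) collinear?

Collinearity requires DE × DF = 0; each component is linear in m.
The x-component gives (324)m + (-7776) = 0, so m = 24.
The remaining components then also vanish.

24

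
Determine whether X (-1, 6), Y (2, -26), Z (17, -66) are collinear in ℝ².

No

XY = (3, -32), XZ = (18, -72).
det[XY; XZ] = (3)(-72) − (-32)(18) = 360.
The determinant is nonzero, so they are not collinear.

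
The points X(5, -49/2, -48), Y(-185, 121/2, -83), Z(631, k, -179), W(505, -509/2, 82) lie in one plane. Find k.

-527/2

The points are coplanar iff XY · (XZ × XW) = 0.
Expanding, this is linear in k: (-7200)k + (-1897200) = 0.
So k = -527/2.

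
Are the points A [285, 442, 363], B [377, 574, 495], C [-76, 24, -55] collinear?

AB = (92, 132, 132), AC = (-361, -418, -418).
AB × AC = (0, -9196, 9196).
The cross product is nonzero, so the points do not lie on one line.

No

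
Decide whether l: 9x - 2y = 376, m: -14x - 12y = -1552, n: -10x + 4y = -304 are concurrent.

Intersecting l and m: solving the 2×2 system gives (x, y) = (56, 64).
Substitute into n: (-10)(56) + (4)(64) = -304.
This equals -304, so (56, 64) lies on all three lines and they are concurrent.

Yes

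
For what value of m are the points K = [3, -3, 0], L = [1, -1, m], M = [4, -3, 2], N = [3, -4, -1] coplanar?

-2

Normal to plane KMN: n = (2, 1, -1); plane equation n·P = 3.
Requiring n·L = 3: (-1)m + (1) = 3.
So m = -2.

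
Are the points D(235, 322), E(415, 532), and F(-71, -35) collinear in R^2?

Yes

DE = (180, 210), DF = (-306, -357).
Twice the signed area of △DEF is (180)(-357) − (210)(-306) = 0.
The triangle is degenerate (zero area), so the points are collinear.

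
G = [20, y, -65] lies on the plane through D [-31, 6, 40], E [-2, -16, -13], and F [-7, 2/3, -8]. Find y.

4

A normal to the plane is n = DE × DF = (2320/3, 120, 1120/3).
G lies in the plane iff n · DG = 0.
This gives (120)y + (-480) = 0, so y = 4.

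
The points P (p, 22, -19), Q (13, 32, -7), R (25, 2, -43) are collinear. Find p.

Collinearity requires PQ × PR = 0; each component is linear in p.
The y-component gives (-36)p + (612) = 0, so p = 17.
The remaining components then also vanish.

17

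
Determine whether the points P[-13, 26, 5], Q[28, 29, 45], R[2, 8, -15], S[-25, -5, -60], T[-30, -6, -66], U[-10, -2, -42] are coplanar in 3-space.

The plane through P, Q, R has normal n = PQ × PR = (660, 1420, -783) and equation n·X = 24425.
Checking the remaining points: n·S = 23380, n·T = 23358, n·U = 23446.
Since n·S = 23380 ≠ 24425, S is off the plane and the points are not all coplanar.

No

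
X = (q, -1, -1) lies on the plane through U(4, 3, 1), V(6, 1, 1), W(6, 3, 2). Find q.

4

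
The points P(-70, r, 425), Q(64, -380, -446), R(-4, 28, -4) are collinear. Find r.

Collinearity requires PQ × PR = 0; each component is linear in r.
The x-component gives (-442)r + (187408) = 0, so r = 424.
The remaining components then also vanish.

424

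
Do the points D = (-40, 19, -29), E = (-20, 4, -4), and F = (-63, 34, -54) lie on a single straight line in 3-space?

No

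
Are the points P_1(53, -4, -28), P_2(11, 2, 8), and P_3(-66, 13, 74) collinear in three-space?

P_1P_2 = (-42, 6, 36), P_1P_3 = (-119, 17, 102).
Each component of P_1P_3 is 17/6 times the corresponding component of P_1P_2, so P_1P_3 = 17/6·P_1P_2 and the points are collinear.

Yes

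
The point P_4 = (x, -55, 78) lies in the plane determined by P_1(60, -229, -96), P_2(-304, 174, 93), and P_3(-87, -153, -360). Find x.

A normal to the plane is n = P_1P_2 × P_1P_3 = (-120756, -123879, 31577).
P_4 lies in the plane iff n · P_1P_4 = 0.
This gives (-120756)x + (-8815188) = 0, so x = -73.

-73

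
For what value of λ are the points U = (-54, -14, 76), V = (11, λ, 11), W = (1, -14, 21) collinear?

-14

Collinearity requires UV × UW = 0; each component is linear in λ.
The x-component gives (-55)λ + (-770) = 0, so λ = -14.
The remaining components then also vanish.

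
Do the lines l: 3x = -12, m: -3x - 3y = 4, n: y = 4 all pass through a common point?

Intersecting l and m: solving the 2×2 system gives (x, y) = (-4, 8/3).
Substitute into n: (0)(-4) + (1)(8/3) = 8/3.
But n requires 4 ≠ 8/3, so the three lines have no common point.

No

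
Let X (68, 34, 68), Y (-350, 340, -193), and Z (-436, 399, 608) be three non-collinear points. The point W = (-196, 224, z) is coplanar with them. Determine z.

608

The plane through X, Y, Z has equation 260505x + 357264y + 1654z = 29973788.
Substituting W: (1654)z + (28968156) = 29973788, so z = 608.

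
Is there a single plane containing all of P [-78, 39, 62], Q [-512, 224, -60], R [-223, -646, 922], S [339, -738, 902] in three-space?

A normal to the plane through P, Q, R is n = PQ × PR = (75530, 390930, 324115).
The plane has equation n·X = 29450060. For S: n·S = 29450060.
Equal, so S lies in the plane and all four are coplanar.

Yes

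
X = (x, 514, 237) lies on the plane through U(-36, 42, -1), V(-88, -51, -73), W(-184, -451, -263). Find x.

92

The plane through U, V, W has equation −11130x − 2968y + 11872z = 264152.
Substituting X: (-11130)x + (1288112) = 264152, so x = 92.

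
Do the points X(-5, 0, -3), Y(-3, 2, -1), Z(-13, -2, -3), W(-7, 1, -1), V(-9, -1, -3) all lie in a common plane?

The plane through X, Y, Z has normal n = XY × XZ = (4, -16, 12) and equation n·P = -56.
Checking the remaining points: n·W = -56, n·V = -56.
All equal -56, so all 5 points lie in one plane.

Yes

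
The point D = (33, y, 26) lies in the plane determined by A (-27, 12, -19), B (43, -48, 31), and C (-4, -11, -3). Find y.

-23

Coplanarity requires AB · (AC × AD) = 0.
AB = (70, -60, 50), AC = (23, -23, 16); the triple product is linear in y with coefficient 30 and constant term 690.
Setting it to zero: y = -23.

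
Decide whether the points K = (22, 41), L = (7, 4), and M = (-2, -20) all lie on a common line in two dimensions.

No

KL = (-15, -37), KM = (-24, -61).
det[KL; KM] = (-15)(-61) − (-37)(-24) = 27.
The determinant is nonzero, so they are not collinear.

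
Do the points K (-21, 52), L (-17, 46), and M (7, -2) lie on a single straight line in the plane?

No

KL = (4, -6), KM = (28, -54).
det[KL; KM] = (4)(-54) − (-6)(28) = -48.
The determinant is nonzero, so they are not collinear.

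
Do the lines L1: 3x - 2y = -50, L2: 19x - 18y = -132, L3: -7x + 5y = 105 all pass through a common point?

Intersecting L1 and L2: solving the 2×2 system gives (x, y) = (-159/4, -277/8).
Substitute into L3: (-7)(-159/4) + (5)(-277/8) = 841/8.
But L3 requires 105 ≠ 841/8, so the three lines have no common point.

No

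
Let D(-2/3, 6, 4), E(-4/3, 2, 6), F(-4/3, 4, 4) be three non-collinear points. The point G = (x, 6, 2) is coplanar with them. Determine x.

-4/3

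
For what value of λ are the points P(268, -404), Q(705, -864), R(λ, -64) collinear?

-55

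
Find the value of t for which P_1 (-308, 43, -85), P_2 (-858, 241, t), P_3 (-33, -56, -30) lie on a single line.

Collinearity requires P_1P_2 × P_1P_3 = 0; each component is linear in t.
The x-component gives (99)t + (19305) = 0, so t = -195.
The remaining components then also vanish.

-195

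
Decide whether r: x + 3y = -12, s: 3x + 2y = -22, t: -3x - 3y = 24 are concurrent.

Intersecting r and s: solving the 2×2 system gives (x, y) = (-6, -2).
Substitute into t: (-3)(-6) + (-3)(-2) = 24.
This equals 24, so (-6, -2) lies on all three lines and they are concurrent.

Yes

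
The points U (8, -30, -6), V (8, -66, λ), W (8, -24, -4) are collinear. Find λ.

-18

Direction UW = (0, 6, 2). From the y-coordinate of V, the parameter along the line is τ = (-66 − (-30))/6 = -6.
Then λ = (-6) + (-6)·(2) = -18.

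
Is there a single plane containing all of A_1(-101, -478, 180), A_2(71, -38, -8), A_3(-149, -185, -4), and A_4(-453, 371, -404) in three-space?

No

The four points are coplanar iff the 3×3 determinant with rows A_1A_2, A_1A_3, A_1A_4 is zero.
Rows: (172, 440, -188), (-48, 293, -184), (-352, 849, -584).
Expanding along the first row: (172)(-14896) − (440)(-36736) + (-188)(62384) = 1873536.
Nonzero ⇒ not coplanar.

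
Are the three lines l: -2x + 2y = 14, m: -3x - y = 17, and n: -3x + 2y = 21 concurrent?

No

The three lines meet at one point iff the augmented coefficient matrix [aᵢ bᵢ cᵢ] has rank < 3, i.e. its determinant vanishes.
Here the determinant is 8.
Nonzero, so no common point exists.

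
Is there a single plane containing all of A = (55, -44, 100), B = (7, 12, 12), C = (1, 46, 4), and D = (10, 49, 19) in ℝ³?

The four points are coplanar iff the 3×3 determinant with rows AB, AC, AD is zero.
Rows: (-48, 56, -88), (-54, 90, -96), (-45, 93, -81).
Expanding along the first row: (-48)(1638) − (56)(54) + (-88)(-972) = 3888.
Nonzero ⇒ not coplanar.

No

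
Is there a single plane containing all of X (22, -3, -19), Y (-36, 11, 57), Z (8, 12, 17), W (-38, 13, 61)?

No

With X as base: XY = (-58, 14, 76), XZ = (-14, 15, 36), XW = (-60, 16, 80).
XZ × XW = (624, -1040, 676).
XY · (XZ × XW) = 624.
Since 624 ≠ 0, the four points are not coplanar.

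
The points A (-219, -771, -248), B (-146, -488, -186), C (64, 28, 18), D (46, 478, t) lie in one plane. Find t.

Normal to plane ABC: n = (25740, -1872, -21762); plane equation n·P = 1203228.
Requiring n·D = 1203228: (-21762)t + (289224) = 1203228.
So t = -42.

-42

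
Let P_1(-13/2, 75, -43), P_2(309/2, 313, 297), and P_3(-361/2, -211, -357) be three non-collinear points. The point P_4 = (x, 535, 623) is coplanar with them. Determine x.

A normal to the plane is n = P_1P_2 × P_1P_3 = (22508, -8606, -4634).
P_4 lies in the plane iff n · P_1P_4 = 0.
This gives (22508)x + (-6898702) = 0, so x = 613/2.

613/2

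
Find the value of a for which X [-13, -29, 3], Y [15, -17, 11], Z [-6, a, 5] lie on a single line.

-26

Direction XY = (28, 12, 8). From the x-coordinate of Z, the parameter along the line is τ = (-6 − (-13))/28 = 1/4.
Then a = (-29) + 1/4·(12) = -26.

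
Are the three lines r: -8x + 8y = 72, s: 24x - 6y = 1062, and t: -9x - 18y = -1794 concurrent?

Intersecting r and s: solving the 2×2 system gives (x, y) = (62, 71).
Substitute into t: (-9)(62) + (-18)(71) = -1836.
But t requires -1794 ≠ -1836, so the three lines have no common point.

No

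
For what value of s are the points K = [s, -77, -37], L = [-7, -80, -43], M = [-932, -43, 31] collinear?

-82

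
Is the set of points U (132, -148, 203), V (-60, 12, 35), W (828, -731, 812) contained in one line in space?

No

UV = (-192, 160, -168), UW = (696, -583, 609).
UV × UW = (-504, 0, 576).
The cross product is nonzero, so the points do not lie on one line.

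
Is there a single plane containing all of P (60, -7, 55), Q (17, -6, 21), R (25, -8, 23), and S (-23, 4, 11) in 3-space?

Yes

The four points are coplanar iff the 3×3 determinant with rows PQ, PR, PS is zero.
Rows: (-43, 1, -34), (-35, -1, -32), (-83, 11, -44).
Expanding along the first row: (-43)(396) − (1)(-1116) + (-34)(-468) = 0.
Zero determinant ⇒ coplanar.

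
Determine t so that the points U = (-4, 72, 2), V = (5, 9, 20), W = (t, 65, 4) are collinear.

-3

Direction UV = (9, -63, 18). From the y-coordinate of W, the parameter along the line is τ = (65 − 72)/(-63) = 1/9.
Then t = (-4) + 1/9·(9) = -3.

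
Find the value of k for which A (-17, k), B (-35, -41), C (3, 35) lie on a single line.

Collinearity: (A − B) must be parallel to (C − B) = (38, 76).
Cross-multiplying the components: (k − (-41))·(38) = (18)·(76).
Solving gives k = -5.

-5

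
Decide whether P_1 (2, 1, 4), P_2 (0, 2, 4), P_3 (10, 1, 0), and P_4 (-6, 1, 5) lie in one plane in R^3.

With P_1 as base: P_1P_2 = (-2, 1, 0), P_1P_3 = (8, 0, -4), P_1P_4 = (-8, 0, 1).
P_1P_3 × P_1P_4 = (0, 24, 0).
P_1P_2 · (P_1P_3 × P_1P_4) = 24.
Since 24 ≠ 0, the four points are not coplanar.

No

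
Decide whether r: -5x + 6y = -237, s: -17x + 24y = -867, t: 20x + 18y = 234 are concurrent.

Intersecting r and s: solving the 2×2 system gives (x, y) = (27, -17).
Substitute into t: (20)(27) + (18)(-17) = 234.
This equals 234, so (27, -17) lies on all three lines and they are concurrent.

Yes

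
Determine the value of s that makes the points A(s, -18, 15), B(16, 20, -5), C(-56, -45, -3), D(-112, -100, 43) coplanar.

-24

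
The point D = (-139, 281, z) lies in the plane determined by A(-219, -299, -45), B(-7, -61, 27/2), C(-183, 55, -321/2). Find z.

Coplanarity requires AB · (AC × AD) = 0.
AB = (212, 238, 117/2), AC = (36, 354, -231/2); the triple product is linear in z with coefficient 66480 and constant term 14559120.
Setting it to zero: z = -219.

-219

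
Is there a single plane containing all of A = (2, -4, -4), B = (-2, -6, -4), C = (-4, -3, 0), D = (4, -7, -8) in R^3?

Yes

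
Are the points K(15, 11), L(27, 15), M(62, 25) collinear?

No

KL = (12, 4), KM = (47, 14).
det[KL; KM] = (12)(14) − (4)(47) = -20.
The determinant is nonzero, so they are not collinear.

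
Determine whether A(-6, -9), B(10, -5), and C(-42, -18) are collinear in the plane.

Yes

AB = (16, 4), AC = (-36, -9).
Twice the signed area of △ABC is (16)(-9) − (4)(-36) = 0.
The triangle is degenerate (zero area), so the points are collinear.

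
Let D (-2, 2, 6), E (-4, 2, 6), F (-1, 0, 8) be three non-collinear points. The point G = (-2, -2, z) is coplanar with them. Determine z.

The plane through D, E, F has equation 4y + 4z = 32.
Substituting G: (4)z + (-8) = 32, so z = 10.

10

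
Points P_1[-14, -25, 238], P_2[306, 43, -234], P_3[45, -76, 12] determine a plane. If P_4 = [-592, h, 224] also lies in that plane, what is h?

-544

Coplanarity requires P_1P_2 · (P_1P_3 × P_1P_4) = 0.
P_1P_2 = (320, 68, -472), P_1P_3 = (59, -51, -226); the triple product is linear in h with coefficient 44472 and constant term 24192768.
Setting it to zero: h = -544.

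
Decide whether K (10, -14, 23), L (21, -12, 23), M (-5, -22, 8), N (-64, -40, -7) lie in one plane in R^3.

With K as base: KL = (11, 2, 0), KM = (-15, -8, -15), KN = (-74, -26, -30).
KM × KN = (-150, 660, -202).
KL · (KM × KN) = -330.
Since -330 ≠ 0, the four points are not coplanar.

No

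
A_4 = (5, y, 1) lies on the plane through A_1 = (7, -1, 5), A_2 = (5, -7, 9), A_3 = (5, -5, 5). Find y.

-3

A normal to the plane is n = A_1A_2 × A_1A_3 = (16, -8, -4).
A_4 lies in the plane iff n · A_1A_4 = 0.
This gives (-8)y + (-24) = 0, so y = -3.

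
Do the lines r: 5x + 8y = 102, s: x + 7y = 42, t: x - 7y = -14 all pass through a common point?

Intersecting r and s: solving the 2×2 system gives (x, y) = (14, 4).
Substitute into t: (1)(14) + (-7)(4) = -14.
This equals -14, so (14, 4) lies on all three lines and they are concurrent.

Yes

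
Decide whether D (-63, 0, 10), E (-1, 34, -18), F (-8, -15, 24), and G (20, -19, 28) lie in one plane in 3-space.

Yes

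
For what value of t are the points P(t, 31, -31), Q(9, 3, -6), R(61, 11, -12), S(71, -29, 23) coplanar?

-25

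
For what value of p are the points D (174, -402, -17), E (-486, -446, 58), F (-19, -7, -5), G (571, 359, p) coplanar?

-80

The points are coplanar iff DE · (DF × DG) = 0.
Expanding, this is linear in p: (-269192)p + (-21535360) = 0.
So p = -80.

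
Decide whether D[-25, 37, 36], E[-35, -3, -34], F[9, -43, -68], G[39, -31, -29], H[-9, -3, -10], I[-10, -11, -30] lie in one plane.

No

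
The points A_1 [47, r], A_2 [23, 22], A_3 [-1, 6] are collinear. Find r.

38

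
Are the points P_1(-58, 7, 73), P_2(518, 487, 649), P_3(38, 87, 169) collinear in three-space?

P_1P_2 = (576, 480, 576), P_1P_3 = (96, 80, 96).
P_1P_2 × P_1P_3 = (0, 0, 0).
The cross product vanishes, so the three points are collinear.

Yes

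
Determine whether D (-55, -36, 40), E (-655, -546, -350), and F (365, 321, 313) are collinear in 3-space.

Yes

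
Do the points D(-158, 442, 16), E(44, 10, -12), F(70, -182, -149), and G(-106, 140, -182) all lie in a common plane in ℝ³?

The four points are coplanar iff the 3×3 determinant with rows DE, DF, DG is zero.
Rows: (202, -432, -28), (228, -624, -165), (52, -302, -198).
Expanding along the first row: (202)(73722) − (-432)(-36564) + (-28)(-36408) = 115620.
Nonzero ⇒ not coplanar.

No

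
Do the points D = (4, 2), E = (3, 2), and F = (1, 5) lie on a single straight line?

No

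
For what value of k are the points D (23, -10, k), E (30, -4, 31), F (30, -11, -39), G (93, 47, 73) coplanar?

23

The points are coplanar iff DE · (DF × DG) = 0.
Expanding, this is linear in k: (-441)k + (10143) = 0.
So k = 23.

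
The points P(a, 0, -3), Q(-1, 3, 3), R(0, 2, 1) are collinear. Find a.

2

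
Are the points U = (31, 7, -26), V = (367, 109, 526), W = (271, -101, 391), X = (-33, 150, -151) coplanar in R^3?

No

With U as base: UV = (336, 102, 552), UW = (240, -108, 417), UX = (-64, 143, -125).
UW × UX = (-46131, 3312, 27408).
UV · (UW × UX) = -32976.
Since -32976 ≠ 0, the four points are not coplanar.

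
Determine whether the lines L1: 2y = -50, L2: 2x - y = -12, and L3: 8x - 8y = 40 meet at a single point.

No

Lines aᵢx + bᵢy = cᵢ with pairwise distinct directions are concurrent exactly when det[aᵢ bᵢ cᵢ] = 0.
Here the determinant is 48.
Nonzero, so no common point exists.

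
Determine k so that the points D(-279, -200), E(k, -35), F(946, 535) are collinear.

-4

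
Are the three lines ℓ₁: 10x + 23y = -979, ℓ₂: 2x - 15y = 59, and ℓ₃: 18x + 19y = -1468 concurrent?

No

The three lines meet at one point iff the augmented coefficient matrix [aᵢ bᵢ cᵢ] has rank < 3, i.e. its determinant vanishes.
Here the determinant is -588.
Nonzero, so no common point exists.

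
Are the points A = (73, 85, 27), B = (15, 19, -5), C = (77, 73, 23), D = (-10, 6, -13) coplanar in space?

Yes

With A as base: AB = (-58, -66, -32), AC = (4, -12, -4), AD = (-83, -79, -40).
AC × AD = (164, 492, -1312).
AB · (AC × AD) = 0.
The scalar triple product vanishes, so the four points are coplanar.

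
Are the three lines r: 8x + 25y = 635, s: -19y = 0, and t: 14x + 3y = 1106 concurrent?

The three lines meet at one point iff the augmented coefficient matrix [aᵢ bᵢ cᵢ] has rank < 3, i.e. its determinant vanishes.
Here the determinant is 798.
Nonzero, so no common point exists.

No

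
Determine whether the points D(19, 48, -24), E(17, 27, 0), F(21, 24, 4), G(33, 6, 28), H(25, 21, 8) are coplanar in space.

No

The plane through D, E, F has normal n = DE × DF = (-12, 104, 90) and equation n·P = 2604.
Checking the remaining points: n·G = 2748, n·H = 2604.
Since n·G = 2748 ≠ 2604, G is off the plane and the points are not all coplanar.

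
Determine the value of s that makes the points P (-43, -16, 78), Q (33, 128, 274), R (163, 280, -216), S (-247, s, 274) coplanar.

Coplanarity ⇔ det[PQ; PR; PS] = 0.
Expanding, this is linear in s: (62720)s + (20070400) = 0.
So s = -320.

-320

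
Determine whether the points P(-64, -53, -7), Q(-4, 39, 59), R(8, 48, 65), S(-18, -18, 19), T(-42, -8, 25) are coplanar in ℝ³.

No

The plane through P, Q, R has normal n = PQ × PR = (-42, 432, -564) and equation n·X = -16260.
Checking the remaining points: n·S = -17736, n·T = -15792.
Since n·S = -17736 ≠ -16260, S is off the plane and the points are not all coplanar.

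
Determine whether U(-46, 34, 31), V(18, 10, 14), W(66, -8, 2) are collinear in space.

UV = (64, -24, -17), UW = (112, -42, -29).
UV × UW = (-18, -48, 0).
The cross product is nonzero, so the points do not lie on one line.

No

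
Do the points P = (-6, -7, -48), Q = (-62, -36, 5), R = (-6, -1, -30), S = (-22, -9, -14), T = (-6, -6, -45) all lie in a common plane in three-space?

The plane through P, Q, R has normal n = PQ × PR = (-840, 1008, -336) and equation n·X = 14112.
Checking the remaining points: n·S = 14112, n·T = 14112.
All equal 14112, so all 5 points lie in one plane.

Yes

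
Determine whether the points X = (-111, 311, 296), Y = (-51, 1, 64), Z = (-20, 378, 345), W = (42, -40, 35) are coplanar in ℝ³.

No

The four points are coplanar iff the 3×3 determinant with rows XY, XZ, XW is zero.
Rows: (60, -310, -232), (91, 67, 49), (153, -351, -261).
Expanding along the first row: (60)(-288) − (-310)(-31248) + (-232)(-42192) = 84384.
Nonzero ⇒ not coplanar.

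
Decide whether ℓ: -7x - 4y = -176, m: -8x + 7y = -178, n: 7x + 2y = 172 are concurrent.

Lines aᵢx + bᵢy = cᵢ with pairwise distinct directions are concurrent exactly when det[aᵢ bᵢ cᵢ] = 0.
Here the determinant is 0.
It vanishes, so the lines are concurrent at (24, 2).

Yes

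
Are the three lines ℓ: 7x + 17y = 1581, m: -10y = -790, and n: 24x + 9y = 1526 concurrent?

No

Intersecting ℓ and m: solving the 2×2 system gives (x, y) = (34, 79).
Substitute into n: (24)(34) + (9)(79) = 1527.
But n requires 1526 ≠ 1527, so the three lines have no common point.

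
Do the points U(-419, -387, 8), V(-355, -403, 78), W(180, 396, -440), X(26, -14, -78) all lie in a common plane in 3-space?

Yes

A normal to the plane through U, V, W is n = UV × UW = (-47642, 70602, 59696).
The plane has equation n·P = -6883408. For X: n·X = -6883408.
Equal, so X lies in the plane and all four are coplanar.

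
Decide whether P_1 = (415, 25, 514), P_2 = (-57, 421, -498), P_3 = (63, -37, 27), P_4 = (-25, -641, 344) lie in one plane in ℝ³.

A normal to the plane through P_1, P_2, P_3 is n = P_1P_2 × P_1P_3 = (-255596, 126360, 168656).
The plane has equation n·P = -16224156. For P_4: n·P_4 = -16589196.
-16589196 ≠ -16224156, so P_4 is off the plane.

No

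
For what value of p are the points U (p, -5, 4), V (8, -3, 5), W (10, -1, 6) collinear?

Direction VW = (2, 2, 1). From the y-coordinate of U, the parameter along the line is τ = (-5 − (-3))/2 = -1.
Then p = 8 + (-1)·(2) = 6.

6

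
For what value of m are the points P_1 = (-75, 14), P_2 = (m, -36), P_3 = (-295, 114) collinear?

35

Collinearity: (P_2 − P_1) must be parallel to (P_3 − P_1) = (-220, 100).
Cross-multiplying the components: (m − (-75))·(100) = (-50)·(-220).
Solving gives m = 35.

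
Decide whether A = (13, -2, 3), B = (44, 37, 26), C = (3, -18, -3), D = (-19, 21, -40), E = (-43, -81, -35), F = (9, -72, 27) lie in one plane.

No

The plane through A, B, C has normal n = AB × AC = (134, -44, -106) and equation n·P = 1512.
Checking the remaining points: n·D = 770, n·E = 1512, n·F = 1512.
Since n·D = 770 ≠ 1512, D is off the plane and the points are not all coplanar.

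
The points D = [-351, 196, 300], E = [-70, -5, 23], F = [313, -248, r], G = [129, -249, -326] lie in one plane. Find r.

The points are coplanar iff DE · (DF × DG) = 0.
Expanding, this is linear in r: (28565)r + (8798020) = 0.
So r = -308.

-308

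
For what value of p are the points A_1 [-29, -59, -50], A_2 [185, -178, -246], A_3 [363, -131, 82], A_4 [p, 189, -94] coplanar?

-949

The points are coplanar iff A_1A_2 · (A_1A_3 × A_1A_4) = 0.
Expanding, this is linear in p: (-29820)p + (-28299180) = 0.
So p = -949.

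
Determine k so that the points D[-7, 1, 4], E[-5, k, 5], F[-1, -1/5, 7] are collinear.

3/5

Collinearity requires DE × DF = 0; each component is linear in k.
The x-component gives (3)k + (-9/5) = 0, so k = 3/5.
The remaining components then also vanish.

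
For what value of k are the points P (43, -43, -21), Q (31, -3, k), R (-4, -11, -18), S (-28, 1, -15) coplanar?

-31

Normal to plane PRS: n = (60, 69, 204); plane equation n·X = -4671.
Requiring n·Q = -4671: (204)k + (1653) = -4671.
So k = -31.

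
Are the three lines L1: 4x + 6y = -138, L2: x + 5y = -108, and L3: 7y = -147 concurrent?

Yes

Lines aᵢx + bᵢy = cᵢ with pairwise distinct directions are concurrent exactly when det[aᵢ bᵢ cᵢ] = 0.
Here the determinant is 0.
It vanishes, so the lines are concurrent at (-3, -21).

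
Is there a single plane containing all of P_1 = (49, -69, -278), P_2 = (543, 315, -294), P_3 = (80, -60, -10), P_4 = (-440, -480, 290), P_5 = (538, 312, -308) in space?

No

The plane through P_1, P_2, P_3 has normal n = P_1P_2 × P_1P_3 = (103056, -132888, -7458) and equation n·P = 16292340.
Checking the remaining points: n·P_4 = 16278780, n·P_5 = 16280136.
Since n·P_4 = 16278780 ≠ 16292340, P_4 is off the plane and the points are not all coplanar.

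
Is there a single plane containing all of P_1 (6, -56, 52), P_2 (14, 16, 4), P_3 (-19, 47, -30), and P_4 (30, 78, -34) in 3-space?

Yes

With P_1 as base: P_1P_2 = (8, 72, -48), P_1P_3 = (-25, 103, -82), P_1P_4 = (24, 134, -86).
P_1P_3 × P_1P_4 = (2130, -4118, -5822).
P_1P_2 · (P_1P_3 × P_1P_4) = 0.
The scalar triple product vanishes, so the four points are coplanar.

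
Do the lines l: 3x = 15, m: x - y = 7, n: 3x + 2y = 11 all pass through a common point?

The three lines meet at one point iff the augmented coefficient matrix [aᵢ bᵢ cᵢ] has rank < 3, i.e. its determinant vanishes.
Here the determinant is 0.
It vanishes, so the lines are concurrent at (5, -2).

Yes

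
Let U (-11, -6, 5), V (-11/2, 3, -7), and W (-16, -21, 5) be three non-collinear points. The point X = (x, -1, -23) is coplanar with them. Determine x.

-7/2

Coplanarity requires UV · (UW × UX) = 0.
UV = (11/2, 9, -12), UW = (-5, -15, 0); the triple product is linear in x with coefficient -180 and constant term -630.
Setting it to zero: x = -7/2.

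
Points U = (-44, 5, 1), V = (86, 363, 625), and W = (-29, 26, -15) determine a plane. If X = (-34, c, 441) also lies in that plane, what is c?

123

The plane through U, V, W has equation −18832x + 11440y − 2640z = 883168.
Substituting X: (11440)c + (-523952) = 883168, so c = 123.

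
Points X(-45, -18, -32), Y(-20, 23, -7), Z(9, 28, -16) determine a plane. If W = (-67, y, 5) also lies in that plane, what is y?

12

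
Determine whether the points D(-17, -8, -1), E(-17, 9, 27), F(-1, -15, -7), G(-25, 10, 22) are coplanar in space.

No

The four points are coplanar iff the 3×3 determinant with rows DE, DF, DG is zero.
Rows: (0, 17, 28), (16, -7, -6), (-8, 18, 23).
Expanding along the first row: (0)(-53) − (17)(320) + (28)(232) = 1056.
Nonzero ⇒ not coplanar.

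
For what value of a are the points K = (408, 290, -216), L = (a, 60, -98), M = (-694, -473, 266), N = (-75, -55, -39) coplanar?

The points are coplanar iff KL · (KM × KN) = 0.
Expanding, this is linear in a: (31239)a + (-2686554) = 0.
So a = 86.

86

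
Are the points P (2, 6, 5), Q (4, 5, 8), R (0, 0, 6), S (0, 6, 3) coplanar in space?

A normal to the plane through P, Q, R is n = PQ × PR = (17, -8, -14).
The plane has equation n·X = -84. For S: n·S = -90.
-90 ≠ -84, so S is off the plane.

No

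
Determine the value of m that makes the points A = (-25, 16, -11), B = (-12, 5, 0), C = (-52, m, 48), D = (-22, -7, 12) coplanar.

-43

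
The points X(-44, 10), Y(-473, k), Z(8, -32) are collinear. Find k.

713/2

Collinearity: (Y − X) must be parallel to (Z − X) = (52, -42).
Cross-multiplying the components: (k − 10)·(52) = (-429)·(-42).
Solving gives k = 713/2.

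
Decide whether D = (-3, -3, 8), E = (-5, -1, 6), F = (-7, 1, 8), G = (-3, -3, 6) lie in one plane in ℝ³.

Yes

A normal to the plane through D, E, F is n = DE × DF = (8, 8, 0).
The plane has equation n·P = -48. For G: n·G = -48.
Equal, so G lies in the plane and all four are coplanar.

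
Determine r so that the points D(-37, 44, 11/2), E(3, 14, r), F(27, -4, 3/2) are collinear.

Direction DF = (64, -48, -4). From the x-coordinate of E, the parameter along the line is τ = (3 − (-37))/64 = 5/8.
Then r = 11/2 + 5/8·(-4) = 3.

3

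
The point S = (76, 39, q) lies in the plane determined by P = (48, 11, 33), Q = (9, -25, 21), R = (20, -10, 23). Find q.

41

A normal to the plane is n = PQ × PR = (108, -54, -189).
S lies in the plane iff n · PS = 0.
This gives (-189)q + (7749) = 0, so q = 41.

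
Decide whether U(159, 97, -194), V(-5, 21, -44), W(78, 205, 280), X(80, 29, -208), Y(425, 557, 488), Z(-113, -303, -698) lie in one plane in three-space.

Yes

The plane through U, V, W has normal n = UV × UW = (-52224, 65586, -23868) and equation n·P = 2688618.
Checking the remaining points: n·X = 2688618, n·Y = 2688618, n·Z = 2688618.
All equal 2688618, so all 6 points lie in one plane.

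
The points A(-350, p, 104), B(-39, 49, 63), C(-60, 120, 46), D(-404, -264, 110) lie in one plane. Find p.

Coplanarity ⇔ det[AB; AC; AD] = 0.
Expanding, this is linear in p: (-7192)p + (-1596624) = 0.
So p = -222.

-222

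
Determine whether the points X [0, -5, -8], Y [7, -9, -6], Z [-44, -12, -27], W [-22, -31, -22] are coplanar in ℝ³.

A normal to the plane through X, Y, Z is n = XY × XZ = (90, 45, -225).
The plane has equation n·P = 1575. For W: n·W = 1575.
Equal, so W lies in the plane and all four are coplanar.

Yes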